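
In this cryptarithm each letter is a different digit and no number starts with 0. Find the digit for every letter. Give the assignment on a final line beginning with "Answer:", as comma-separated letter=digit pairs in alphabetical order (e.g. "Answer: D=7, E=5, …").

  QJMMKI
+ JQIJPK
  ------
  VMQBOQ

Step 1. [col 1: I + K ≡ Q (mod 10)] I=3 is one option consistent with column 1 (I + K ≡ Q (mod 10), carry-in 0) — take it. So I=3.
Step 2. [col 1: I + K ≡ Q (mod 10)] Q=1 is one option consistent with column 1 (I + K ≡ Q (mod 10), carry-in 0) — take it ⇒ Q=1.
Step 3. [col 1: I + K ≡ Q (mod 10)] from column 1 (I=3, Q=1, carry-in 0, digits 1,3 already taken and all letters distinct): K must equal 8, so K=8.
Step 4. [col 2: K + P ≡ O (mod 10)] several values work for P in column 2 (K + P ≡ O (mod 10), carry-in 1); try P=0. So P=0.
Step 5. [col 2: K + P ≡ O (mod 10)] in column 2 we have K+P≡O with carry-in 1; given K=8, P=0 and digits 0,1,3,8 already taken and all letters distinct, that pins O to 9. So O=9.
Step 6. [col 3: M + J ≡ B (mod 10)] column 3 (M + J ≡ B (mod 10), carry-in 0) doesn't pin M yet; pick M=7 and continue, so M=7.
Step 7. [col 3: M + J ≡ B (mod 10)] column 3: given M=7, carry-in 0, and digits 0,1,3,7,8,9 already taken and all letters distinct, M+J≡B (mod 10) forces B=2 ⇒ B=2.
Step 8. [col 3: M + J ≡ B (mod 10)] from column 3 (M=7, B=2, carry-in 0, digits 0,1,2,3,7,8,9 already taken and all letters distinct): J must equal 5. So J=5.
Step 9. [col 6: Q + J ≡ V (mod 10)] column 6: given Q=1, J=5, carry-in 0, and digits 0,1,2,3,5,7,8,9 already taken and all letters distinct, Q+J≡V (mod 10) forces V=6. So V=6.

Answer: B=2, I=3, J=5, K=8, M=7, O=9, P=0, Q=1, V=6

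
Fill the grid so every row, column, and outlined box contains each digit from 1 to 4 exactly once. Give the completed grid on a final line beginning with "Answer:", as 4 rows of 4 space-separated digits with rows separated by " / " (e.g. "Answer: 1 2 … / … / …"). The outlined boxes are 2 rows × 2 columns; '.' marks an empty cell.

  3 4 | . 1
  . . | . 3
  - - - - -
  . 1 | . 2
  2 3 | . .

Step 1. [r2c3∈{2,4}] row 2 places 4 nowhere but r2c3. So r2c3=4.
Step 2. [r2c1∈{1}] only 1 remains possible at r2c1, so r2c1=1.
Step 3. [r3c1∈{4}] only 4 remains possible at r3c1, so r3c1=4.
Step 4. [r3c3∈{3}] r3c3 has the single candidate 3. So r3c3=3.
Step 5. [r2c2∈{2}] nothing but 2 survives at r2c2 ⇒ r2c2=2.
Step 6. [r1c3∈{2}] only 2 remains possible at r1c3 ⇒ r1c3=2.
Step 7. [r4c3∈{1}] r4c3's peers cover all but 1 ⇒ r4c3=1.
Step 8. [r4c4∈{4}] only 4 remains possible at r4c4, so r4c4=4.

Answer: 3 4 2 1 / 1 2 4 3 / 4 1 3 2 / 2 3 1 4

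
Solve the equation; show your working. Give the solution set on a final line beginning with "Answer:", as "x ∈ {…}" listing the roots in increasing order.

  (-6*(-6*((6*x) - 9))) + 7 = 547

Step 1. [(-6*(-6*((6*x) - 9))) + 7 = 547] the outer +7 inverts by subtracting 7, so sub: -6*(-6*((6*x) - 9)) = 540.
Step 2. [-6*(-6*((6*x) - 9)) = 540] -6 out front; divide by -6, so div: -6*((6*x) - 9) = -90.
Step 3. [-6*((6*x) - 9) = -90] -6 out front; divide by -6 ⇒ div: (6*x) - 9 = 15.
Step 4. [(6*x) - 9 = 15] 9 comes off first (add 9), so sub: 6*x = 24.
Step 5. [6*x = 24] 6 out front; divide by 6 ⇒ div: x = 4.

Answer: x ∈ {4}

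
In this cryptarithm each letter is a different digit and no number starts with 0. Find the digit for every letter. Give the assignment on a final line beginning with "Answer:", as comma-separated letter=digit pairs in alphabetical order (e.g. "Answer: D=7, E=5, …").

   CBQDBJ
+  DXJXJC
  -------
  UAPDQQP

Step 1. [U] the sum has 7 digits but both addends have 6; that extra leading digit U is the final carry, namely 1 ⇒ U=1.
Step 2. [col 1: J + C ≡ P (mod 10)] P=5 is one option consistent with column 1 (J + C ≡ P (mod 10), carry-in 0) — take it. So P=5.
Step 3. [col 1: J + C ≡ P (mod 10)] column 1 (J + C ≡ P (mod 10), carry-in 0) doesn't pin J yet; pick J=6 and continue. So J=6.
Step 4. [col 1: J + C ≡ P (mod 10)] column 1: given J=6, P=5, carry-in 0, and digits 1,5,6 already taken and all letters distinct, J+C≡P (mod 10) forces C=9. So C=9.
Step 5. [col 2: B + J ≡ Q (mod 10)] no forcing yet in column 2 (carry-in 1); B=0 is free and consistent — try it ⇒ B=0.
Step 6. [col 2: B + J ≡ Q (mod 10)] from column 2 (B=0, J=6, carry-in 1, digits 0,1,5,6,9 already taken and all letters distinct): Q must equal 7. So Q=7.
Step 7. [col 3: D + X ≡ Q (mod 10)] several values work for D in column 3 (D + X ≡ Q (mod 10), carry-in 0); try D=3. So D=3.
Step 8. [col 3: D + X ≡ Q (mod 10)] column 3: given D=3, Q=7, carry-in 0, and digits 0,1,3,5,6,7,9 already taken and all letters distinct, D+X≡Q (mod 10) forces X=4 ⇒ X=4.
Step 9. [col 6: C + D ≡ A (mod 10)] in column 6 we have C+D≡A with carry-in 0; given C=9, D=3 and digits 0,1,3,4,5,6,7,9 already taken and all letters distinct, that pins A to 2. So A=2.

Answer: A=2, B=0, C=9, D=3, J=6, P=5, Q=7, U=1, X=4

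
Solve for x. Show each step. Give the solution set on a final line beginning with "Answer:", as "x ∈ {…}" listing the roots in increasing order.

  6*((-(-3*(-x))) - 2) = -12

Step 1. [6*((-(-3*(-x))) - 2) = -12] LHS = 6·(…); ÷6 both sides. So div: (-(-3*(-x))) - 2 = -2.
Step 2. [(-(-3*(-x))) - 2 = -2] add 2: x sits inside (… - 2). So sub: -(-3*(-x)) = 0.
Step 3. [-(-3*(-x)) = 0] flip signs both sides ⇒ neg: -3*(-x) = 0.
Step 4. [-3*(-x) = 0] -3·(inner) — divide through by -3. So div: -x = 0.
Step 5. [-x = 0] leading − — multiply by −1. So neg: x = 0.

Answer: x ∈ {0}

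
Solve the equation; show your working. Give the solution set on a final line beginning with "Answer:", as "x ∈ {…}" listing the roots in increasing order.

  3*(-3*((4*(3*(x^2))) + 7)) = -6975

Step 1. [3*(-3*((4*(3*(x^2))) + 7)) = -6975] 3 out front; divide by 3 ⇒ div: -3*((4*(3*(x^2))) + 7) = -2325.
Step 2. [-3*((4*(3*(x^2))) + 7) = -2325] -3·(inner) — divide through by -3. So div: (4*(3*(x^2))) + 7 = 775.
Step 3. [(4*(3*(x^2))) + 7 = 775] peel the +7: subtract 7 from each side ⇒ sub: 4*(3*(x^2)) = 768.
Step 4. [4*(3*(x^2)) = 768] 4 out front; divide by 4, so div: 3*(x^2) = 192.
Step 5. [3*(x^2) = 192] LHS = 3·(…); ÷3 both sides ⇒ div: x^2 = 64.
Step 6. [x^2 = 64] 64 ≥ 0, LHS is (·)² — take ±√. So sqrt: x = 8 or -8.

Answer: x ∈ {-8, 8}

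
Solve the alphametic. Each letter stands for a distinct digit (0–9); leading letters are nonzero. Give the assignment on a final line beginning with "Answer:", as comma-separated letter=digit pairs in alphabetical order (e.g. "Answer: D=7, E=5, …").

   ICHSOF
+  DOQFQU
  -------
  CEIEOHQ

Step 1. [col 1: F + U ≡ Q (mod 10)] no forcing yet in column 1 (carry-in 0); F=6 is free and consistent — try it, so F=6.
Step 2. [col 1: F + U ≡ Q (mod 10)] no forcing yet in column 1 (carry-in 0); Q=8 is free and consistent — try it, so Q=8.
Step 3. [col 1: F + U ≡ Q (mod 10)] in column 1 we have F+U≡Q with carry-in 0; given F=6, Q=8 and digits 6,8 already taken and all letters distinct, that pins U to 2, so U=2.
Step 4. [C] C is the leading digit of a 7-digit sum of two 6-digit numbers; the final carry is exactly 1. So C=1.
Step 5. [col 2: O + Q ≡ H (mod 10)] column 2 (O + Q ≡ H (mod 10), carry-in 0) doesn't pin O yet; pick O=7 and continue, so O=7.
Step 6. [col 2: O + Q ≡ H (mod 10)] in column 2 we have O+Q≡H with carry-in 0; given O=7, Q=8 and digits 1,2,6,7,8 already taken and all letters distinct, that pins H to 5. So H=5.
Step 7. [col 3: S + F ≡ O (mod 10)] in column 3 we have S+F≡O with carry-in 1; given F=6, O=7 and digits 1,2,5,6,7,8 already taken and all letters distinct, that pins S to 0 ⇒ S=0.
Step 8. [col 4: H + Q ≡ E (mod 10)] column 4 reads H+Q+carry(0)=E with H=5, Q=8; with digits 0,1,2,5,6,7,8 already taken and all letters distinct, the only value for E is 3. So E=3.
Step 9. [col 5: C + O ≡ I (mod 10)] in column 5 we have C+O≡I with carry-in 1; given C=1, O=7 and digits 0,1,2,3,5,6,7,8 already taken and all letters distinct, that pins I to 9 ⇒ I=9.
Step 10. [col 6: I + D ≡ E (mod 10)] column 6 reads I+D+carry(0)=E with I=9, E=3; with digits 0,1,2,3,5,6,7,8,9 already taken and all letters distinct, the only value for D is 4, so D=4.

Answer: C=1, D=4, E=3, F=6, H=5, I=9, O=7, Q=8, S=0, U=2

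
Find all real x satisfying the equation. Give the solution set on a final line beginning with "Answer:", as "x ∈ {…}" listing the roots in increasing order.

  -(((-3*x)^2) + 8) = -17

Step 1. [-(((-3*x)^2) + 8) = -17] LHS negated; negate both sides. So neg: ((-3*x)^2) + 8 = 17.
Step 2. [((-3*x)^2) + 8 = 17] 8 comes off first (subtract 8). So sub: (-3*x)^2 = 9.
Step 3. [(-3*x)^2 = 9] 9 ≥ 0, LHS is (·)² — take ±√. So sqrt: -3*x = 3 or -3.
Step 4. [-3*x = 3 or -3] -3·(inner) — divide through by -3, so div: x = -1 or 1.

Answer: x ∈ {-1, 1}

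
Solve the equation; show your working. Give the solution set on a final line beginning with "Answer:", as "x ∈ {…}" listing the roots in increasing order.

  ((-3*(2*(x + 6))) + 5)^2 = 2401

Step 1. [((-3*(2*(x + 6))) + 5)^2 = 2401] 2401 ≥ 0, LHS is (·)² — take ±√, so sqrt: (-3*(2*(x + 6))) + 5 = 49 or -49.
Step 2. [(-3*(2*(x + 6))) + 5 = 49 or -49] subtract 5: x sits inside (… + 5), so sub: -3*(2*(x + 6)) = 44 or -54.
Step 3. [-3*(2*(x + 6)) = 44 or -54] -3·(inner) — divide through by -3. So div: 2*(x + 6) = -44/3 or 18.
Step 4. [2*(x + 6) = -44/3 or 18] LHS = 2·(…); ÷2 both sides, so div: x + 6 = -22/3 or 9.
Step 5. [x + 6 = -22/3 or 9] the outer +6 inverts by subtracting 6 ⇒ sub: x = -40/3 or 3.

Answer: x ∈ {-40/3, 3}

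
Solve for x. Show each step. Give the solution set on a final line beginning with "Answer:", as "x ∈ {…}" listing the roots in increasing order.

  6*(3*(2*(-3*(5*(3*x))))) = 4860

Step 1. [6*(3*(2*(-3*(5*(3*x))))) = 4860] divide by the outer 6. So div: 3*(2*(-3*(5*(3*x)))) = 810.
Step 2. [3*(2*(-3*(5*(3*x)))) = 810] divide by the outer 3 ⇒ div: 2*(-3*(5*(3*x))) = 270.
Step 3. [2*(-3*(5*(3*x))) = 270] leading coefficient 2: divide by 2 ⇒ div: -3*(5*(3*x)) = 135.
Step 4. [-3*(5*(3*x)) = 135] -3 out front; divide by -3 ⇒ div: 5*(3*x) = -45.
Step 5. [5*(3*x) = -45] 5 out front; divide by 5, so div: 3*x = -9.
Step 6. [3*x = -9] divide by the outer 3 ⇒ div: x = -3.

Answer: x ∈ {-3}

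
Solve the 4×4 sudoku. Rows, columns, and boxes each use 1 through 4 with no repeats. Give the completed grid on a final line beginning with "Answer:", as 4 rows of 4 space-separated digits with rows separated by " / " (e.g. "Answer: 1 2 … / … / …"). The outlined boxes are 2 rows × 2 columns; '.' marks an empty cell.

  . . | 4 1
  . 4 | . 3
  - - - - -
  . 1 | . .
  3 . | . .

Step 1. [r4c2∈{2}] r4c2's peers cover all but 2 ⇒ r4c2=2.
Step 2. [r2c3∈{2}] nothing but 2 survives at r2c3, so r2c3=2.
Step 3. [r3c4∈{2,4}] row 3 places 2 nowhere but r3c4, so r3c4=2.
Step 4. [r4c4∈{4}] only 4 remains possible at r4c4 ⇒ r4c4=4.
Step 5. [r3c3∈{3}] r3c3 is down to just 3. So r3c3=3.
Step 6. [r1c1∈{2}] nothing but 2 survives at r1c1. So r1c1=2.
Step 7. [r3c1∈{4}] r3c1 is down to just 4 ⇒ r3c1=4.
Step 8. [r4c3∈{1}] r4c3 is down to just 1, so r4c3=1.
Step 9. [r2c1∈{1}] nothing but 1 survives at r2c1 ⇒ r2c1=1.
Step 10. [r1c2∈{3}] r1c2 is down to just 3 ⇒ r1c2=3.

Answer: 2 3 4 1 / 1 4 2 3 / 4 1 3 2 / 3 2 1 4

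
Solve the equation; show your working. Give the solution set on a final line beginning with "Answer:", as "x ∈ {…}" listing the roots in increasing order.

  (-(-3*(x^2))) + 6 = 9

Step 1. [(-(-3*(x^2))) + 6 = 9] peel the +6: subtract 6 from each side. So sub: -(-3*(x^2)) = 3.
Step 2. [-(-3*(x^2)) = 3] flip signs both sides, so neg: -3*(x^2) = -3.
Step 3. [-3*(x^2) = -3] -3 out front; divide by -3. So div: x^2 = 1.
Step 4. [x^2 = 1] √ both sides: 1 ≥ 0 gives two branches ⇒ sqrt: x = 1 or -1.

Answer: x ∈ {-1, 1}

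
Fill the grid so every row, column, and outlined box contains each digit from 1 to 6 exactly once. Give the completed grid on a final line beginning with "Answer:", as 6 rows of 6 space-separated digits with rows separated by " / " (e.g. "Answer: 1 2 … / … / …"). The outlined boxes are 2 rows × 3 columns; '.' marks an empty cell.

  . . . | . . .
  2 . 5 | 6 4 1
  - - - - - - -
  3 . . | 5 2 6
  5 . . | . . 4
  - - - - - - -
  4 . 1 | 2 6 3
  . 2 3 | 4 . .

Step 1. [r1c4∈{3}] r1c4 is down to just 3, so r1c4=3.
Step 2. [r3c2∈{1,4}] 1 has one home in row 3: r3c2 ⇒ r3c2=1.
Step 3. [r6c6∈{5}] r6c6 is down to just 5 ⇒ r6c6=5.
Step 4. [r4c2∈{6}] r4c2 has the single candidate 6 ⇒ r4c2=6.
Step 5. [r1c3∈{4,6}] across col 3, 6 lands solely at r1c3, so r1c3=6.
Step 6. [r4c5∈{1,3}] across row 4, 3 lands solely at r4c5, so r4c5=3.
Step 7. [r4c3∈{2}] only 2 remains possible at r4c3. So r4c3=2.
Step 8. [r1c5∈{5}] r1c5's peers cover all but 5. So r1c5=5.
Step 9. [r1c6∈{2}] r1c6's peers cover all but 2, so r1c6=2.
Step 10. [r1c2∈{4}] r1c2 is down to just 4 ⇒ r1c2=4.
Step 11. [r2c2∈{3}] r2c2 has the single candidate 3. So r2c2=3.
Step 12. [r4c4∈{1}] r4c4 is down to just 1 ⇒ r4c4=1.
Step 13. [r5c2∈{5}] nothing but 5 survives at r5c2, so r5c2=5.
Step 14. [r3c3∈{4}] r3c3's peers cover all but 4 ⇒ r3c3=4.
Step 15. [r1c1∈{1}] r1c1 is down to just 1, so r1c1=1.
Step 16. [r6c1∈{6}] r6c1's peers cover all but 6. So r6c1=6.
Step 17. [r6c5∈{1}] nothing but 1 survives at r6c5 ⇒ r6c5=1.

Answer: 1 4 6 3 5 2 / 2 3 5 6 4 1 / 3 1 4 5 2 6 / 5 6 2 1 3 4 / 4 5 1 2 6 3 / 6 2 3 4 1 5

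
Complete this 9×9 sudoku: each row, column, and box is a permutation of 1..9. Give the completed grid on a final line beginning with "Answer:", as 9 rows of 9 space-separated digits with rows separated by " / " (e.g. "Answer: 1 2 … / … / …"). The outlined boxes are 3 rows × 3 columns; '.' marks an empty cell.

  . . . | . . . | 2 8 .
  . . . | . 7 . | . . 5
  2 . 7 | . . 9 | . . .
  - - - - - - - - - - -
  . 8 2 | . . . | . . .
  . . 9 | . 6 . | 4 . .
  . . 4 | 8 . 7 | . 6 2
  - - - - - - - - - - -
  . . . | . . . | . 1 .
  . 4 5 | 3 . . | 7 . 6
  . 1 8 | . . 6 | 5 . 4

Step 1. [r7c2∈{2,3,6,7,9}] r7c2 is the only open cell in col 2 admitting 2, so r7c2=2.
Step 2. [r4c1∈{1,3,5,6,7}] row 4 places 6 nowhere but r4c1 ⇒ r4c1=6.
Step 3. [r3c5∈{1,3,4,5,8}] in row 3, 8 fits only at r3c5 ⇒ r3c5=8.
Step 4. [r8c1∈{9}] r8c1 has the single candidate 9, so r8c1=9.
Step 5. [r1c9∈{1,3,7,9}] in row 1, 7 fits only at r1c9. So r1c9=7.
Step 6. [r1c2∈{3,5,6,9}] in row 1, 9 fits only at r1c2, so r1c2=9.
Step 7. [r7c7∈{3,8,9}] in col 7, 8 fits only at r7c7 ⇒ r7c7=8.
Step 8. [r4c8∈{3,5,7,9}] row 4 places 7 nowhere but r4c8. So r4c8=7.
Step 9. [r5c8∈{3,5}] in col 8, 5 fits only at r5c8. So r5c8=5.
Step 10. [r7c3∈{3,6}] in row 7, 6 fits only at r7c3. So r7c3=6.
Step 11. [r1c4∈{1,4,5,6}] row 1 places 6 nowhere but r1c4. So r1c4=6.
Step 12. [r8c8∈{2}] r8c8 has the single candidate 2 ⇒ r8c8=2.
Step 13. [r8c5∈{1}] r8c5 is down to just 1 ⇒ r8c5=1.
Step 14. [r2c1∈{1,3,4,8}] across row 2, 8 lands solely at r2c1. So r2c1=8.
Step 15. [r1c1∈{1,3,4,5}] across col 1, 4 lands solely at r1c1, so r1c1=4.
Step 16. [r6c1∈{1,3,5}] 5 has one home in col 1: r6c1, so r6c1=5.
Step 17. [r6c7∈{1,3,9}] 1 has one home in row 6: r6c7, so r6c7=1.
Step 18. [r6c5∈{3,9}] across row 6, 9 lands solely at r6c5, so r6c5=9.
Step 19. [r6c2∈{3}] r6c2 is down to just 3. So r6c2=3.
Step 20. [r5c1∈{1,7}] 1 has one home in col 1: r5c1, so r5c1=1.
Step 21. [r5c4∈{2}] only 2 remains possible at r5c4. So r5c4=2.
Step 22. [r5c6∈{3}] only 3 remains possible at r5c6 ⇒ r5c6=3.
Step 23. [r1c5∈{3,5}] 3 has one home in col 5: r1c5 ⇒ r1c5=3.
Step 24. [r1c6∈{1,5}] across row 1, 5 lands solely at r1c6. So r1c6=5.
Step 25. [r7c6∈{4}] only 4 remains possible at r7c6, so r7c6=4.
Step 26. [r2c3∈{1,3}] 3 has one home in col 3: r2c3, so r2c3=3.
Step 27. [r7c5∈{5}] r7c5 has the single candidate 5. So r7c5=5.
Step 28. [r2c2∈{6}] r2c2 is down to just 6 ⇒ r2c2=6.
Step 29. [r3c9∈{1,3}] across col 9, 1 lands solely at r3c9, so r3c9=1.
Step 30. [r3c4∈{4}] r3c4's peers cover all but 4, so r3c4=4.
Step 31. [r2c4∈{1}] r2c4 is down to just 1, so r2c4=1.
Step 32. [r2c7∈{9}] r2c7 has the single candidate 9. So r2c7=9.
Step 33. [r9c8∈{3,9}] col 8 places 9 nowhere but r9c8, so r9c8=9.
Step 34. [r9c4∈{7}] r9c4's peers cover all but 7, so r9c4=7.
Step 35. [r7c9∈{3}] r7c9's peers cover all but 3 ⇒ r7c9=3.
Step 36. [r4c7∈{3}] r4c7's peers cover all but 3 ⇒ r4c7=3.
Step 37. [r4c6∈{1}] r4c6 is down to just 1, so r4c6=1.
Step 38. [r2c6∈{2}] r2c6 is down to just 2, so r2c6=2.
Step 39. [r3c7∈{6}] r3c7's peers cover all but 6. So r3c7=6.
Step 40. [r1c3∈{1}] r1c3's peers cover all but 1 ⇒ r1c3=1.
Step 41. [r9c5∈{2}] only 2 remains possible at r9c5 ⇒ r9c5=2.
Step 42. [r8c6∈{8}] r8c6's peers cover all but 8 ⇒ r8c6=8.
Step 43. [r7c4∈{9}] r7c4 has the single candidate 9, so r7c4=9.
Step 44. [r4c9∈{9}] r4c9's peers cover all but 9. So r4c9=9.
Step 45. [r2c8∈{4}] only 4 remains possible at r2c8 ⇒ r2c8=4.
Step 46. [r9c1∈{3}] nothing but 3 survives at r9c1, so r9c1=3.
Step 47. [r3c2∈{5}] r3c2's peers cover all but 5 ⇒ r3c2=5.
Step 48. [r3c8∈{3}] r3c8's peers cover all but 3. So r3c8=3.
Step 49. [r5c9∈{8}] r5c9's peers cover all but 8 ⇒ r5c9=8.
Step 50. [r4c4∈{5}] r4c4 is down to just 5. So r4c4=5.
Step 51. [r4c5∈{4}] r4c5 is down to just 4, so r4c5=4.
Step 52. [r5c2∈{7}] nothing but 7 survives at r5c2 ⇒ r5c2=7.
Step 53. [r7c1∈{7}] r7c1's peers cover all but 7, so r7c1=7.

Answer: 4 9 1 6 3 5 2 8 7 / 8 6 3 1 7 2 9 4 5 / 2 5 7 4 8 9 6 3 1 / 6 8 2 5 4 1 3 7 9 / 1 7 9 2 6 3 4 5 8 / 5 3 4 8 9 7 1 6 2 / 7 2 6 9 5 4 8 1 3 / 9 4 5 3 1 8 7 2 6 / 3 1 8 7 2 6 5 9 4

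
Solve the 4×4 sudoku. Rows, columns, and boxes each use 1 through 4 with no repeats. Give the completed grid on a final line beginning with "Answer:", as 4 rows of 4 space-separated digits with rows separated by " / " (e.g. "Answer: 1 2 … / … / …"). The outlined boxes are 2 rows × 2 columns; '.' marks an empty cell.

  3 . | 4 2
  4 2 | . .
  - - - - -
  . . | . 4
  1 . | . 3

Step 1. [r3c3∈{1,2}] r3c3 is the only open cell in row 3 admitting 1 ⇒ r3c3=1.
Step 2. [r1c2∈{1}] only 1 remains possible at r1c2, so r1c2=1.
Step 3. [r4c3∈{2}] r4c3 has the single candidate 2, so r4c3=2.
Step 4. [r3c1∈{2}] r3c1's peers cover all but 2. So r3c1=2.
Step 5. [r3c2∈{3}] only 3 remains possible at r3c2, so r3c2=3.
Step 6. [r4c2∈{4}] r4c2 has the single candidate 4 ⇒ r4c2=4.
Step 7. [r2c3∈{3}] r2c3's peers cover all but 3. So r2c3=3.
Step 8. [r2c4∈{1}] only 1 remains possible at r2c4. So r2c4=1.

Answer: 3 1 4 2 / 4 2 3 1 / 2 3 1 4 / 1 4 2 3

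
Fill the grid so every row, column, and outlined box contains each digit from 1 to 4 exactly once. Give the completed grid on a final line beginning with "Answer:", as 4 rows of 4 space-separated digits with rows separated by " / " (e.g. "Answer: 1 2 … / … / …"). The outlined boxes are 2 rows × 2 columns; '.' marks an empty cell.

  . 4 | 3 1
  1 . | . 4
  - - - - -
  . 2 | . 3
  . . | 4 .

Step 1. [r4c1∈{3}] nothing but 3 survives at r4c1. So r4c1=3.
Step 2. [r4c2∈{1}] nothing but 1 survives at r4c2, so r4c2=1.
Step 3. [r3c1∈{4}] only 4 remains possible at r3c1 ⇒ r3c1=4.
Step 4. [r2c3∈{2}] r2c3 is down to just 2, so r2c3=2.
Step 5. [r3c3∈{1}] only 1 remains possible at r3c3, so r3c3=1.
Step 6. [r1c1∈{2}] only 2 remains possible at r1c1. So r1c1=2.
Step 7. [r2c2∈{3}] only 3 remains possible at r2c2 ⇒ r2c2=3.
Step 8. [r4c4∈{2}] r4c4's peers cover all but 2. So r4c4=2.

Answer: 2 4 3 1 / 1 3 2 4 / 4 2 1 3 / 3 1 4 2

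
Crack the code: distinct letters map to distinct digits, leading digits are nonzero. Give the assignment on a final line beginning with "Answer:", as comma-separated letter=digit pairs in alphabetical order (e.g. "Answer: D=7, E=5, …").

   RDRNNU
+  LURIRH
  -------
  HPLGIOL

Step 1. [col 1: U + H ≡ L (mod 10)] no forcing yet in column 1 (carry-in 0); H=1 is free and consistent — try it. So H=1.
Step 2. [col 1: U + H ≡ L (mod 10)] U=7 is one option consistent with column 1 (U + H ≡ L (mod 10), carry-in 0) — take it. So U=7.
Step 3. [col 1: U + H ≡ L (mod 10)] from column 1 (U=7, H=1, carry-in 0, digits 1,7 already taken and all letters distinct): L must equal 8. So L=8.
Step 4. [col 2: N + R ≡ O (mod 10)] N=9 is one option consistent with column 2 (N + R ≡ O (mod 10), carry-in 0) — take it ⇒ N=9.
Step 5. [col 2: N + R ≡ O (mod 10)] R=6 is one option consistent with column 2 (N + R ≡ O (mod 10), carry-in 0) — take it. So R=6.
Step 6. [col 2: N + R ≡ O (mod 10)] column 2: given N=9, R=6, carry-in 0, and digits 1,6,7,8,9 already taken and all letters distinct, N+R≡O (mod 10) forces O=5, so O=5.
Step 7. [col 3: N + I ≡ I (mod 10)] no forcing yet in column 3 (carry-in 1); I=2 is free and consistent — try it. So I=2.
Step 8. [col 4: R + R ≡ G (mod 10)] in column 4 we have R+R≡G with carry-in 1; given R=6 and digits 1,2,5,6,7,8,9 already taken and all letters distinct, that pins G to 3 ⇒ G=3.
Step 9. [col 5: D + U ≡ L (mod 10)] from column 5 (U=7, L=8, carry-in 1, digits 1,2,3,5,6,7,8,9 already taken and all letters distinct): D must equal 0, so D=0.
Step 10. [col 6: R + L ≡ P (mod 10)] column 6: given R=6, L=8, carry-in 0, and digits 0,1,2,3,5,6,7,8,9 already taken and all letters distinct, R+L≡P (mod 10) forces P=4, so P=4.

Answer: D=0, G=3, H=1, I=2, L=8, N=9, O=5, P=4, R=6, U=7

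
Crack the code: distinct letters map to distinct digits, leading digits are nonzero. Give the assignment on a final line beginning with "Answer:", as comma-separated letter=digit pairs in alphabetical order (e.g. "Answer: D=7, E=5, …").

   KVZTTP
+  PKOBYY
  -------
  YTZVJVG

Step 1. [col 1: P + Y ≡ G (mod 10)] G=0 is one option consistent with column 1 (P + Y ≡ G (mod 10), carry-in 0) — take it ⇒ G=0.
Step 2. [col 1: P + Y ≡ G (mod 10)] column 1 (P + Y ≡ G (mod 10), carry-in 0) doesn't pin P yet; pick P=9 and continue ⇒ P=9.
Step 3. [col 1: P + Y ≡ G (mod 10)] column 1: given P=9, G=0, carry-in 0, and digits 0,9 already taken and all letters distinct, P+Y≡G (mod 10) forces Y=1, so Y=1.
Step 4. [col 2: T + Y ≡ V (mod 10)] several values work for V in column 2 (T + Y ≡ V (mod 10), carry-in 1); try V=4. So V=4.
Step 5. [col 2: T + Y ≡ V (mod 10)] column 2 reads T+Y+carry(1)=V with Y=1, V=4; with digits 0,1,4,9 already taken and all letters distinct, the only value for T is 2, so T=2.
Step 6. [col 3: T + B ≡ J (mod 10)] several values work for B in column 3 (T + B ≡ J (mod 10), carry-in 0); try B=5 ⇒ B=5.
Step 7. [col 3: T + B ≡ J (mod 10)] column 3 reads T+B+carry(0)=J with T=2, B=5; with digits 0,1,2,4,5,9 already taken and all letters distinct, the only value for J is 7 ⇒ J=7.
Step 8. [col 4: Z + O ≡ V (mod 10)] several values work for Z in column 4 (Z + O ≡ V (mod 10), carry-in 0); try Z=8 ⇒ Z=8.
Step 9. [col 4: Z + O ≡ V (mod 10)] column 4 reads Z+O+carry(0)=V with Z=8, V=4; with digits 0,1,2,4,5,7,8,9 already taken and all letters distinct, the only value for O is 6. So O=6.
Step 10. [col 5: V + K ≡ Z (mod 10)] in column 5 we have V+K≡Z with carry-in 1; given V=4, Z=8 and digits 0,1,2,4,5,6,7,8,9 already taken and all letters distinct, that pins K to 3. So K=3.

Answer: B=5, G=0, J=7, K=3, O=6, P=9, T=2, V=4, Y=1, Z=8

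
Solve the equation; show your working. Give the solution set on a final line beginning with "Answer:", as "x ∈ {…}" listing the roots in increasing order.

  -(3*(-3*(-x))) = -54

Step 1. [-(3*(-3*(-x))) = -54] flip signs both sides. So neg: 3*(-3*(-x)) = 54.
Step 2. [3*(-3*(-x)) = 54] LHS = 3·(…); ÷3 both sides, so div: -3*(-x) = 18.
Step 3. [-3*(-x) = 18] -3 out front; divide by -3 ⇒ div: -x = -6.
Step 4. [-x = -6] LHS negated; negate both sides, so neg: x = 6.

Answer: x ∈ {6}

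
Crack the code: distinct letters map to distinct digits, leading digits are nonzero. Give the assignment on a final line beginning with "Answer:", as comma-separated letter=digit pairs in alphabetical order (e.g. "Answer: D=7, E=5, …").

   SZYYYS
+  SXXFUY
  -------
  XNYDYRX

Step 1. [col 1: S + Y ≡ X (mod 10)] several values work for S in column 1 (S + Y ≡ X (mod 10), carry-in 0); try S=8, so S=8.
Step 2. [col 1: S + Y ≡ X (mod 10)] several values work for Y in column 1 (S + Y ≡ X (mod 10), carry-in 0); try Y=3, so Y=3.
Step 3. [col 1: S + Y ≡ X (mod 10)] column 1: given S=8, Y=3, carry-in 0, and digits 3,8 already taken and all letters distinct, S+Y≡X (mod 10) forces X=1 ⇒ X=1.
Step 4. [col 2: Y + U ≡ R (mod 10)] column 2 (Y + U ≡ R (mod 10), carry-in 1) doesn't pin U yet; pick U=5 and continue ⇒ U=5.
Step 5. [col 2: Y + U ≡ R (mod 10)] from column 2 (Y=3, U=5, carry-in 1, digits 1,3,5,8 already taken and all letters distinct): R must equal 9. So R=9.
Step 6. [col 3: Y + F ≡ Y (mod 10)] from column 3 (Y=3, carry-in 0, digits 1,3,5,8,9 already taken and all letters distinct): F must equal 0. So F=0.
Step 7. [col 4: Y + X ≡ D (mod 10)] column 4 reads Y+X+carry(0)=D with Y=3, X=1; with digits 0,1,3,5,8,9 already taken and all letters distinct, the only value for D is 4. So D=4.
Step 8. [col 5: Z + X ≡ Y (mod 10)] column 5: given X=1, Y=3, carry-in 0, and digits 0,1,3,4,5,8,9 already taken and all letters distinct, Z+X≡Y (mod 10) forces Z=2, so Z=2.
Step 9. [col 6: S + S ≡ N (mod 10)] from column 6 (S=8, carry-in 0, digits 0,1,2,3,4,5,8,9 already taken and all letters distinct): N must equal 6. So N=6.

Answer: D=4, F=0, N=6, R=9, S=8, U=5, X=1, Y=3, Z=2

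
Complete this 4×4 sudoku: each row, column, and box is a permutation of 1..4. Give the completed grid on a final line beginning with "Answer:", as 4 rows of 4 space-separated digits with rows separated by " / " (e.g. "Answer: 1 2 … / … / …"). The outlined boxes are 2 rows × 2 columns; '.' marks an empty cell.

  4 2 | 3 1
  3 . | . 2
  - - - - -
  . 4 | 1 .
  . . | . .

Step 1. [r4c3∈{2,4}] r4c3 is the only open cell in col 3 admitting 2, so r4c3=2.
Step 2. [r4c2∈{1,3}] across col 2, 3 lands solely at r4c2. So r4c2=3.
Step 3. [r4c1∈{1}] nothing but 1 survives at r4c1. So r4c1=1.
Step 4. [r2c2∈{1}] r2c2 is down to just 1 ⇒ r2c2=1.
Step 5. [r2c3∈{4}] r2c3 has the single candidate 4, so r2c3=4.
Step 6. [r3c4∈{3}] only 3 remains possible at r3c4. So r3c4=3.
Step 7. [r4c4∈{4}] r4c4 has the single candidate 4, so r4c4=4.
Step 8. [r3c1∈{2}] r3c1 is down to just 2. So r3c1=2.

Answer: 4 2 3 1 / 3 1 4 2 / 2 4 1 3 / 1 3 2 4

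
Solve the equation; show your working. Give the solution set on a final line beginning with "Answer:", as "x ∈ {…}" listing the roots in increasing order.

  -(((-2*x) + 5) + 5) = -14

Step 1. [-(((-2*x) + 5) + 5) = -14] leading − — multiply by −1. So neg: ((-2*x) + 5) + 5 = 14.
Step 2. [((-2*x) + 5) + 5 = 14] 5 comes off first (subtract 5). So sub: (-2*x) + 5 = 9.
Step 3. [(-2*x) + 5 = 9] subtract 5: x sits inside (… + 5) ⇒ sub: -2*x = 4.
Step 4. [-2*x = 4] -2·(inner) — divide through by -2, so div: x = -2.

Answer: x ∈ {-2}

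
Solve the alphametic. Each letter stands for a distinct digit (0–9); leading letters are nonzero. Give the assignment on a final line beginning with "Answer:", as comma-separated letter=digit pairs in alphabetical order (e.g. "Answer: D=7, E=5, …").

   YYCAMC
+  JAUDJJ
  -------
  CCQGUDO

Step 1. [col 1: C + J ≡ O (mod 10)] J=8 is one option consistent with column 1 (C + J ≡ O (mod 10), carry-in 0) — take it, so J=8.
Step 2. [col 1: C + J ≡ O (mod 10)] C=1 is one option consistent with column 1 (C + J ≡ O (mod 10), carry-in 0) — take it ⇒ C=1.
Step 3. [col 1: C + J ≡ O (mod 10)] column 1 reads C+J+carry(0)=O with C=1, J=8; with digits 1,8 already taken and all letters distinct, the only value for O is 9, so O=9.
Step 4. [col 2: M + J ≡ D (mod 10)] several values work for D in column 2 (M + J ≡ D (mod 10), carry-in 0); try D=0 ⇒ D=0.
Step 5. [col 2: M + J ≡ D (mod 10)] column 2 reads M+J+carry(0)=D with J=8, D=0; with digits 0,1,8,9 already taken and all letters distinct, the only value for M is 2 ⇒ M=2.
Step 6. [col 3: A + D ≡ U (mod 10)] several values work for A in column 3 (A + D ≡ U (mod 10), carry-in 1); try A=4, so A=4.
Step 7. [col 3: A + D ≡ U (mod 10)] column 3 reads A+D+carry(1)=U with A=4, D=0; with digits 0,1,2,4,8,9 already taken and all letters distinct, the only value for U is 5. So U=5.
Step 8. [col 4: C + U ≡ G (mod 10)] in column 4 we have C+U≡G with carry-in 0; given C=1, U=5 and digits 0,1,2,4,5,8,9 already taken and all letters distinct, that pins G to 6 ⇒ G=6.
Step 9. [col 5: Y + A ≡ Q (mod 10)] column 5: given A=4, carry-in 0, and digits 0,1,2,4,5,6,8,9 already taken and all letters distinct, Y+A≡Q (mod 10) forces Q=7 ⇒ Q=7.
Step 10. [col 5: Y + A ≡ Q (mod 10)] in column 5 we have Y+A≡Q with carry-in 0; given A=4, Q=7 and digits 0,1,2,4,5,6,7,8,9 already taken and all letters distinct, that pins Y to 3, so Y=3.

Answer: A=4, C=1, D=0, G=6, J=8, M=2, O=9, Q=7, U=5, Y=3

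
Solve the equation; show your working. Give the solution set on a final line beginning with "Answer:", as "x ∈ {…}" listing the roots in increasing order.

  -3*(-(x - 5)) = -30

Step 1. [-3*(-(x - 5)) = -30] leading coefficient -3: divide by -3 ⇒ div: -(x - 5) = 10.
Step 2. [-(x - 5) = 10] leading − — multiply by −1. So neg: x - 5 = -10.
Step 3. [x - 5 = -10] add 5: x sits inside (… - 5), so sub: x = -5.

Answer: x ∈ {-5}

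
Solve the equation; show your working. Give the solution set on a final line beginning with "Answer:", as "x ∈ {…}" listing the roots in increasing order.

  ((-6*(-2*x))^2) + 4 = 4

Step 1. [((-6*(-2*x))^2) + 4 = 4] +4 is outermost — subtract 4 both sides, so sub: (-6*(-2*x))^2 = 0.
Step 2. [(-6*(-2*x))^2 = 0] 0 ≥ 0, LHS is (·)² — take ±√. So sqrt: -6*(-2*x) = 0.
Step 3. [-6*(-2*x) = 0] leading coefficient -6: divide by -6. So div: -2*x = 0.
Step 4. [-2*x = 0] -2 out front; divide by -2. So div: x = 0.

Answer: x ∈ {0}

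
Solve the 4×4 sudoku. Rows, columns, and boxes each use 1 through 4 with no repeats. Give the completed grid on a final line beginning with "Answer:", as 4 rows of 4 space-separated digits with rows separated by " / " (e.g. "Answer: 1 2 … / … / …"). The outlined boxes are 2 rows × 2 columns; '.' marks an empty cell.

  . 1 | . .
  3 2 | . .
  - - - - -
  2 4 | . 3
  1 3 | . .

Step 1. [r2c4∈{1,4}] across col 4, 1 lands solely at r2c4. So r2c4=1.
Step 2. [r2c3∈{4}] r2c3 is down to just 4, so r2c3=4.
Step 3. [r1c4∈{2}] nothing but 2 survives at r1c4, so r1c4=2.
Step 4. [r1c1∈{4}] r1c1 is down to just 4. So r1c1=4.
Step 5. [r4c4∈{4}] nothing but 4 survives at r4c4 ⇒ r4c4=4.
Step 6. [r4c3∈{2}] r4c3's peers cover all but 2, so r4c3=2.
Step 7. [r1c3∈{3}] r1c3 is down to just 3, so r1c3=3.
Step 8. [r3c3∈{1}] only 1 remains possible at r3c3, so r3c3=1.

Answer: 4 1 3 2 / 3 2 4 1 / 2 4 1 3 / 1 3 2 4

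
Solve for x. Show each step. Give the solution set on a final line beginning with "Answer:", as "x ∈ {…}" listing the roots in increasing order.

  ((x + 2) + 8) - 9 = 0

Step 1. [((x + 2) + 8) - 9 = 0] peel the -9: add 9 from each side, so sub: (x + 2) + 8 = 9.
Step 2. [(x + 2) + 8 = 9] peel the +8: subtract 8 from each side. So sub: x + 2 = 1.
Step 3. [x + 2 = 1] +2 is outermost — subtract 2 both sides. So sub: x = -1.

Answer: x ∈ {-1}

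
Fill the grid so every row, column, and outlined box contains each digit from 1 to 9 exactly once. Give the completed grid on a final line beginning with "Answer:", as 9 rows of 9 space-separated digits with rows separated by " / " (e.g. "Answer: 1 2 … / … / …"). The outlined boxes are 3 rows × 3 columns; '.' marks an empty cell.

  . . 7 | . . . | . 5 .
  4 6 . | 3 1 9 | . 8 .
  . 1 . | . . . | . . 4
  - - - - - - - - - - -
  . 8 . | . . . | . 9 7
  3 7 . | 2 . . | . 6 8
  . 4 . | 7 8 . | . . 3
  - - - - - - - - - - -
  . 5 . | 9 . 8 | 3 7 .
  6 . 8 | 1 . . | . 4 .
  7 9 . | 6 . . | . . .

Step 1. [r2c9∈{2}] r2c9's peers cover all but 2. So r2c9=2.
Step 2. [r2c3∈{5}] r2c3's peers cover all but 5 ⇒ r2c3=5.
Step 3. [r9c7∈{1,2,5,8}] across row 9, 8 lands solely at r9c7, so r9c7=8.
Step 4. [r5c5∈{4,5,9}] r5c5 is the only open cell in col 5 admitting 9. So r5c5=9.
Step 5. [r5c3∈{1}] r5c3 is down to just 1. So r5c3=1.
Step 6. [r1c2∈{2,3}] in row 1, 3 fits only at r1c2, so r1c2=3.
Step 7. [r8c2∈{2}] only 2 remains possible at r8c2. So r8c2=2.
Step 8. [r7c5∈{2,4}] r7c5 is the only open cell in row 7 admitting 2, so r7c5=2.
Step 9. [r9c3∈{3,4}] 3 has one home in col 3: r9c3, so r9c3=3.
Step 10. [r9c8∈{1,2}] 2 has one home in row 9: r9c8. So r9c8=2.
Step 11. [r6c8∈{1}] r6c8 is down to just 1 ⇒ r6c8=1.
Step 12. [r4c6∈{1,3,4,5,6}] across row 4, 1 lands solely at r4c6, so r4c6=1.
Step 13. [r4c5∈{3,4,5,6}] across row 4, 3 lands solely at r4c5, so r4c5=3.
Step 14. [r6c6∈{5,6}] box 5 places 6 nowhere but r6c6. So r6c6=6.
Step 15. [r1c7∈{1,6,9}] in col 7, 1 fits only at r1c7, so r1c7=1.
Step 16. [r3c7∈{6,7,9}] 6 has one home in col 7: r3c7 ⇒ r3c7=6.
Step 17. [r9c9∈{1,5}] 1 has one home in row 9: r9c9. So r9c9=1.
Step 18. [r8c9∈{5,9}] r8c9 is the only open cell in col 9 admitting 5, so r8c9=5.
Step 19. [r8c5∈{7}] r8c5's peers cover all but 7. So r8c5=7.
Step 20. [r3c5∈{5}] r3c5 is down to just 5 ⇒ r3c5=5.
Step 21. [r4c4∈{4,5}] r4c4 is the only open cell in col 4 admitting 5, so r4c4=5.
Step 22. [r4c1∈{2}] nothing but 2 survives at r4c1 ⇒ r4c1=2.
Step 23. [r5c6∈{4}] r5c6 is down to just 4 ⇒ r5c6=4.
Step 24. [r6c3∈{9}] only 9 remains possible at r6c3 ⇒ r6c3=9.
Step 25. [r1c4∈{4,8}] r1c4 is the only open cell in col 4 admitting 4. So r1c4=4.
Step 26. [r1c1∈{8,9}] in row 1, 8 fits only at r1c1. So r1c1=8.
Step 27. [r3c6∈{2,7}] row 3 places 7 nowhere but r3c6. So r3c6=7.
Step 28. [r6c7∈{2,5}] r6c7 is the only open cell in row 6 admitting 2 ⇒ r6c7=2.
Step 29. [r3c8∈{3}] r3c8's peers cover all but 3 ⇒ r3c8=3.
Step 30. [r6c1∈{5}] r6c1's peers cover all but 5 ⇒ r6c1=5.
Step 31. [r1c6∈{2}] r1c6 has the single candidate 2 ⇒ r1c6=2.
Step 32. [r3c4∈{8}] r3c4 has the single candidate 8, so r3c4=8.
Step 33. [r7c1∈{1}] r7c1's peers cover all but 1. So r7c1=1.
Step 34. [r4c7∈{4}] nothing but 4 survives at r4c7. So r4c7=4.
Step 35. [r5c7∈{5}] r5c7's peers cover all but 5, so r5c7=5.
Step 36. [r9c6∈{5}] r9c6's peers cover all but 5 ⇒ r9c6=5.
Step 37. [r7c3∈{4}] r7c3's peers cover all but 4. So r7c3=4.
Step 38. [r8c6∈{3}] r8c6 is down to just 3. So r8c6=3.
Step 39. [r2c7∈{7}] nothing but 7 survives at r2c7. So r2c7=7.
Step 40. [r3c3∈{2}] only 2 remains possible at r3c3 ⇒ r3c3=2.
Step 41. [r9c5∈{4}] r9c5 has the single candidate 4. So r9c5=4.
Step 42. [r3c1∈{9}] r3c1's peers cover all but 9. So r3c1=9.
Step 43. [r8c7∈{9}] only 9 remains possible at r8c7, so r8c7=9.
Step 44. [r4c3∈{6}] r4c3 is down to just 6, so r4c3=6.
Step 45. [r1c9∈{9}] r1c9's peers cover all but 9 ⇒ r1c9=9.
Step 46. [r7c9∈{6}] only 6 remains possible at r7c9, so r7c9=6.
Step 47. [r1c5∈{6}] only 6 remains possible at r1c5, so r1c5=6.

Answer: 8 3 7 4 6 2 1 5 9 / 4 6 5 3 1 9 7 8 2 / 9 1 2 8 5 7 6 3 4 / 2 8 6 5 3 1 4 9 7 / 3 7 1 2 9 4 5 6 8 / 5 4 9 7 8 6 2 1 3 / 1 5 4 9 2 8 3 7 6 / 6 2 8 1 7 3 9 4 5 / 7 9 3 6 4 5 8 2 1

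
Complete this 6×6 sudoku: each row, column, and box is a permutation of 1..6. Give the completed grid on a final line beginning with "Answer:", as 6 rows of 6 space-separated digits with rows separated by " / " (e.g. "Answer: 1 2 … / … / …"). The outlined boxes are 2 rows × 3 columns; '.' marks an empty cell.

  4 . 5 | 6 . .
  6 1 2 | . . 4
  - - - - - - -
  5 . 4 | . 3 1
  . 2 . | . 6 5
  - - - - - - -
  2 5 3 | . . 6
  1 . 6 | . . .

Step 1. [r2c4∈{3,5}] row 2 places 3 nowhere but r2c4, so r2c4=3.
Step 2. [r6c4∈{2,4,5}] in col 4, 5 fits only at r6c4, so r6c4=5.
Step 3. [r1c6∈{2}] only 2 remains possible at r1c6 ⇒ r1c6=2.
Step 4. [r5c4∈{1,4}] col 4 places 1 nowhere but r5c4, so r5c4=1.
Step 5. [r6c2∈{4}] r6c2 has the single candidate 4. So r6c2=4.
Step 6. [r3c2∈{6}] nothing but 6 survives at r3c2. So r3c2=6.
Step 7. [r6c6∈{3}] nothing but 3 survives at r6c6. So r6c6=3.
Step 8. [r4c3∈{1}] nothing but 1 survives at r4c3, so r4c3=1.
Step 9. [r4c1∈{3}] r4c1 is down to just 3. So r4c1=3.
Step 10. [r2c5∈{5}] r2c5's peers cover all but 5 ⇒ r2c5=5.
Step 11. [r3c4∈{2}] r3c4's peers cover all but 2 ⇒ r3c4=2.
Step 12. [r1c5∈{1}] only 1 remains possible at r1c5. So r1c5=1.
Step 13. [r6c5∈{2}] nothing but 2 survives at r6c5 ⇒ r6c5=2.
Step 14. [r5c5∈{4}] only 4 remains possible at r5c5. So r5c5=4.
Step 15. [r1c2∈{3}] r1c2's peers cover all but 3 ⇒ r1c2=3.
Step 16. [r4c4∈{4}] r4c4 has the single candidate 4, so r4c4=4.

Answer: 4 3 5 6 1 2 / 6 1 2 3 5 4 / 5 6 4 2 3 1 / 3 2 1 4 6 5 / 2 5 3 1 4 6 / 1 4 6 5 2 3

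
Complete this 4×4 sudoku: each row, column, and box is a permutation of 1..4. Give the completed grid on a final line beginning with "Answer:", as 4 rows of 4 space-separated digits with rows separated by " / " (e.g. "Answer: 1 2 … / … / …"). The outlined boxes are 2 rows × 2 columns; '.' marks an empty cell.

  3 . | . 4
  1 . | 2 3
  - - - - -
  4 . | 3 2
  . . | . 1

Step 1. [r1c2∈{2}] r1c2 has the single candidate 2. So r1c2=2.
Step 2. [r4c1∈{2}] r4c1 is down to just 2 ⇒ r4c1=2.
Step 3. [r1c3∈{1}] only 1 remains possible at r1c3 ⇒ r1c3=1.
Step 4. [r4c2∈{3}] r4c2 has the single candidate 3 ⇒ r4c2=3.
Step 5. [r4c3∈{4}] only 4 remains possible at r4c3, so r4c3=4.
Step 6. [r3c2∈{1}] r3c2 has the single candidate 1, so r3c2=1.
Step 7. [r2c2∈{4}] r2c2 is down to just 4 ⇒ r2c2=4.

Answer: 3 2 1 4 / 1 4 2 3 / 4 1 3 2 / 2 3 4 1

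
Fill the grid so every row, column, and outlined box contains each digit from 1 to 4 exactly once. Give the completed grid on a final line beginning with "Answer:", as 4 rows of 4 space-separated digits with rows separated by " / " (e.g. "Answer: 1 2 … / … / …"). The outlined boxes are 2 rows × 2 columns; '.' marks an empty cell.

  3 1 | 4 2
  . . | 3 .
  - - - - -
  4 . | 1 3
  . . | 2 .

Step 1. [r2c1∈{2}] r2c1 is down to just 2. So r2c1=2.
Step 2. [r3c2∈{2}] only 2 remains possible at r3c2. So r3c2=2.
Step 3. [r4c1∈{1}] r4c1 is down to just 1, so r4c1=1.
Step 4. [r2c2∈{4}] only 4 remains possible at r2c2. So r2c2=4.
Step 5. [r2c4∈{1}] nothing but 1 survives at r2c4 ⇒ r2c4=1.
Step 6. [r4c2∈{3}] only 3 remains possible at r4c2. So r4c2=3.
Step 7. [r4c4∈{4}] r4c4 has the single candidate 4 ⇒ r4c4=4.

Answer: 3 1 4 2 / 2 4 3 1 / 4 2 1 3 / 1 3 2 4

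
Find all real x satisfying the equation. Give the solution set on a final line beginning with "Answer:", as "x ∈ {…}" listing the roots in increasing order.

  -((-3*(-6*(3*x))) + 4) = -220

Step 1. [-((-3*(-6*(3*x))) + 4) = -220] LHS negated; negate both sides, so neg: (-3*(-6*(3*x))) + 4 = 220.
Step 2. [(-3*(-6*(3*x))) + 4 = 220] +4 is outermost — subtract 4 both sides, so sub: -3*(-6*(3*x)) = 216.
Step 3. [-3*(-6*(3*x)) = 216] -3 out front; divide by -3 ⇒ div: -6*(3*x) = -72.
Step 4. [-6*(3*x) = -72] -6 out front; divide by -6. So div: 3*x = 12.
Step 5. [3*x = 12] 3 out front; divide by 3, so div: x = 4.

Answer: x ∈ {4}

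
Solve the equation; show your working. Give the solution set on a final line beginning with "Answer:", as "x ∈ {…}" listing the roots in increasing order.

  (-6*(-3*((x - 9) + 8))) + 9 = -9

Step 1. [(-6*(-3*((x - 9) + 8))) + 9 = -9] 9 comes off first (subtract 9). So sub: -6*(-3*((x - 9) + 8)) = -18.
Step 2. [-6*(-3*((x - 9) + 8)) = -18] divide by the outer -6, so div: -3*((x - 9) + 8) = 3.
Step 3. [-3*((x - 9) + 8) = 3] divide by the outer -3, so div: (x - 9) + 8 = -1.
Step 4. [(x - 9) + 8 = -1] the outer +8 inverts by subtracting 8 ⇒ sub: x - 9 = -9.
Step 5. [x - 9 = -9] the outer -9 inverts by adding 9, so sub: x = 0.

Answer: x ∈ {0}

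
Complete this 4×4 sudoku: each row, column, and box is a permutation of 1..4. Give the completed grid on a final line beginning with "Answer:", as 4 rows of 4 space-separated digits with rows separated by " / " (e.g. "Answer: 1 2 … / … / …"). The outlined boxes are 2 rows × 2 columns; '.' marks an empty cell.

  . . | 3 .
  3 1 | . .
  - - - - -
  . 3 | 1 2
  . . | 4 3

Step 1. [r1c2∈{2,4}] in col 2, 4 fits only at r1c2. So r1c2=4.
Step 2. [r1c1∈{2}] r1c1 is down to just 2. So r1c1=2.
Step 3. [r2c4∈{4}] nothing but 4 survives at r2c4 ⇒ r2c4=4.
Step 4. [r4c2∈{2}] nothing but 2 survives at r4c2, so r4c2=2.
Step 5. [r3c1∈{4}] r3c1's peers cover all but 4, so r3c1=4.
Step 6. [r4c1∈{1}] only 1 remains possible at r4c1, so r4c1=1.
Step 7. [r2c3∈{2}] r2c3 is down to just 2 ⇒ r2c3=2.
Step 8. [r1c4∈{1}] r1c4 is down to just 1, so r1c4=1.

Answer: 2 4 3 1 / 3 1 2 4 / 4 3 1 2 / 1 2 4 3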